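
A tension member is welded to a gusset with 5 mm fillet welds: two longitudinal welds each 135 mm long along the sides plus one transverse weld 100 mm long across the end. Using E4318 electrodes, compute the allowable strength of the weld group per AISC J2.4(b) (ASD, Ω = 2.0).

E43XX → F_EXX = 430 MPa.
t_e = 0.707 × 5 = 3.535 mm.
R_nwl = 0.6 × 430 × 3.535 × 270 × 10⁻³ = 246.2 kN (longitudinal, 2 welds).
R_nwt = 0.6 × 430 × 3.535 × 100 × 10⁻³ = 91.2 kN (transverse, base value).
(i) R_nwl + R_nwt = 337.5 kN; (ii) 0.85 R_nwl + 1.5 R_nwt = 346.1 kN.
R_n = max = 346.1 kN [governs: (ii)]; R_n/Ω = 173.1 kN.

R_n/Ω ≈ 173 kN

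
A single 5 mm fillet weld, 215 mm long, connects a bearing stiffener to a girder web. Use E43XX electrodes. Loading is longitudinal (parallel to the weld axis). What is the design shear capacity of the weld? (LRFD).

φR_n ≈ 147 kN

E43XX → F_EXX = 430 MPa.
Effective throat t_e = 0.707 × 5 = 3.535 mm.
Total length L = 215 mm; A_we = 3.535 × 215 = 760 mm².
F_nw = 0.6 F_EXX = 0.6 × 430 = 258 MPa.
φR_n = 0.75 × 258 × 760 × 10⁻³ = 147.1 kN.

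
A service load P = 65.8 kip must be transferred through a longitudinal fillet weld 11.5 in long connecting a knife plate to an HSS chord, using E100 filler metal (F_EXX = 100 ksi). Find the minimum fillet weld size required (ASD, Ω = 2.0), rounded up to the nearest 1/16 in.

w = 5/16 in

Total weld length L = 11.5 in.
Required throat t_e = P × Ω / (0.6 F_EXX × L) = 65.8 × 2.0 / (0.6 × 100 × 11.5) = 0.1907 in.
Required leg w = t_e / 0.707 = 0.2698 in → use 5/16 in.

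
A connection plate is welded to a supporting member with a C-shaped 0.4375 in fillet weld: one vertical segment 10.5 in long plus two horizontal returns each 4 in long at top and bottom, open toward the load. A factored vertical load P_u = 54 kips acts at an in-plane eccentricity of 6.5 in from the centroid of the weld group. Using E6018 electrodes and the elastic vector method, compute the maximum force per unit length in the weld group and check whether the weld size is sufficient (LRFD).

f_max ≈ 8.1 kip/in; adequate

E60XX → F_EXX = 60 ksi.
Total weld length L_w = 18.5 in. Treat welds as unit-width lines.
Centroid: x̄ = 2×4×2 / 18.5 = 0.8649 in from the vertical weld.
Polar moment about centroid: J = I_x + I_y = [10.5³/12 + 2×4×5.25²] + [10.5×0.8649² + 2(4³/12 + 4×1.135²)] = 345.8 in³.
Direct shear f_v = P/L_w = 54 / 18.5 = 2.919 kip/in (vertical).
Torsion M = P·e = 54 × 6.5 = 351 kip·in.
Critical point at (x, y) = (3.135, 5.25) from centroid. f_tx = M·y/J = 5.329 kip/in; f_ty = M·x/J = 3.182 kip/in.
Resultant f_max = √[f_tx² + (f_v + f_ty)²] = √[5.329² + (2.919 + 3.182)²] = 8.101 kip/in.
Capacity per unit length: φr_n = 0.75 × 0.6 × 60 × (0.707 × 0.4375) = 8.351 kip/in.
8.101 ≤ 8.351 → adequate.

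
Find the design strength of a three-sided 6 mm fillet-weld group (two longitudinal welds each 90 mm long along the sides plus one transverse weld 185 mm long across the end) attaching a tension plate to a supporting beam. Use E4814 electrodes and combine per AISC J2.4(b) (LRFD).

φR_n ≈ 394 kN

E48XX → F_EXX = 480 MPa.
t_e = 0.707 × 6 = 4.242 mm.
R_nwl = 0.6 × 480 × 4.242 × 180 × 10⁻³ = 219.9 kN (longitudinal, 2 welds).
R_nwt = 0.6 × 480 × 4.242 × 185 × 10⁻³ = 226 kN (transverse, base value).
(i) R_nwl + R_nwt = 445.9 kN; (ii) 0.85 R_nwl + 1.5 R_nwt = 525.9 kN.
R_n = max = 525.9 kN [governs: (ii)]; φR_n = 394.5 kN.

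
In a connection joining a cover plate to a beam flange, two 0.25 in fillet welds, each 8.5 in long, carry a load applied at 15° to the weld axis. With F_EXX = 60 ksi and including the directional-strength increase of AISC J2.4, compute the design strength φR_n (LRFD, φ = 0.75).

φR_n ≈ 86.5 kip

t_e = 0.707 × 0.25 = 0.1767 in; A_we = 0.1767 × 17 = 3.005 in².
Directional factor: 1.0 + 0.5 sin^1.5(15°) = 1.066.
F_nw = 0.6 × 60 × 1.066 = 38.37 ksi.
φR_n = 0.75 × 38.37 × 3.005 = 86.47 kip.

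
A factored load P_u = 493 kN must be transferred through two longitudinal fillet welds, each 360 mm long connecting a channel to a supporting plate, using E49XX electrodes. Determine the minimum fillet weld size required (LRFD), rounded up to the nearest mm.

E49XX → F_EXX = 490 MPa.
Total weld length L = 720 mm.
Required throat t_e = P_u / (φ × 0.6 F_EXX × L) = 493 / (0.75 × 0.6 × 490 × 720 × 10⁻³) = 3.105 mm.
Required leg w = t_e / 0.707 = 4.392 mm → use 5 mm.

w = 5 mm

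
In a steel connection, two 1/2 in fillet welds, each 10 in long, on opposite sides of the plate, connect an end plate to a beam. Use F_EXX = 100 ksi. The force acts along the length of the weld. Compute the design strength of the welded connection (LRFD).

φR_n ≈ 318 kip

Effective throat t_e = 0.707 × 0.5 = 0.3535 in.
Total length L = 20 in; A_we = 0.3535 × 20 = 7.07 in².
F_nw = 0.6 F_EXX = 0.6 × 100 = 60 ksi.
φR_n = 0.75 × 60 × 7.07 = 318.1 kip.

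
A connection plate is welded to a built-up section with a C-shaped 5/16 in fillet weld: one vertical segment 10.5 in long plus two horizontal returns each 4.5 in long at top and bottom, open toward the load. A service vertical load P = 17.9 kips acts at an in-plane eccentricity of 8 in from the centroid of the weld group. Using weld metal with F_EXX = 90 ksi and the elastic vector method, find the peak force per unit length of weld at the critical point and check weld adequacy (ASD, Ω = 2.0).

f_max ≈ 2.95 kip/in; adequate

Total weld length L_w = 19.5 in. Treat welds as unit-width lines.
Centroid: x̄ = 2×4.5×2.25 / 19.5 = 1.038 in from the vertical weld.
Polar moment about centroid: J = I_x + I_y = [10.5³/12 + 2×4.5×5.25²] + [10.5×1.038² + 2(4.5³/12 + 4.5×1.212²)] = 384.3 in³.
Direct shear f_v = P/L_w = 17.9 / 19.5 = 0.9179 kip/in (vertical).
Torsion M = P·e = 17.9 × 8 = 143.2 kip·in.
Critical point at (x, y) = (3.462, 5.25) from centroid. f_tx = M·y/J = 1.957 kip/in; f_ty = M·x/J = 1.29 kip/in.
Resultant f_max = √[f_tx² + (f_v + f_ty)²] = √[1.957² + (0.9179 + 1.29)²] = 2.95 kip/in.
Capacity per unit length: r_n/Ω = (1/2.0) × 0.6 × 90 × (0.707 × 0.3125) = 5.965 kip/in.
2.95 ≤ 5.965 → adequate.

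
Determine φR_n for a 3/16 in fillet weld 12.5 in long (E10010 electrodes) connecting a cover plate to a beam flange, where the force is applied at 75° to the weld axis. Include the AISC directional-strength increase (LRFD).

φR_n ≈ 110 kip

E100XX → F_EXX = 100 ksi.
t_e = 0.707 × 0.1875 = 0.1326 in; A_we = 0.1326 × 12.5 = 1.657 in².
Directional factor: 1.0 + 0.5 sin^1.5(75°) = 1.475.
F_nw = 0.6 × 100 × 1.475 = 88.48 ksi.
φR_n = 0.75 × 88.48 × 1.657 = 110 kip.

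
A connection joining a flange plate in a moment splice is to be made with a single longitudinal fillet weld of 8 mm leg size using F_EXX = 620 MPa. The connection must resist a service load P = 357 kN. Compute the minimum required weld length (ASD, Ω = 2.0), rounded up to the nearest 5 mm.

L = 340 mm

Throat t_e = 0.707 × 8 = 5.656 mm.
r_n/Ω = (0.6 × 620 × 5.656) / 2.0 = 1052 N/mm = 1.052 kN/mm.
L_req = P / (r_n/Ω) = 357 / 1.052 = 339.3 mm total.
Round up → use L = 340 mm.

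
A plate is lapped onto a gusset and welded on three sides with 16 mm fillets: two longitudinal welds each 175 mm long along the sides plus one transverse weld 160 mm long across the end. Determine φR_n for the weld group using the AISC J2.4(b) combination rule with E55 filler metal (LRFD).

E55XX → F_EXX = 550 MPa.
t_e = 0.707 × 16 = 11.31 mm.
R_nwl = 0.6 × 550 × 11.31 × 350 × 10⁻³ = 1307 kN (longitudinal, 2 welds).
R_nwt = 0.6 × 550 × 11.31 × 160 × 10⁻³ = 597.3 kN (transverse, base value).
(i) R_nwl + R_nwt = 1904 kN; (ii) 0.85 R_nwl + 1.5 R_nwt = 2006 kN.
R_n = max = 2006 kN [governs: (ii)]; φR_n = 1505 kN.

φR_n ≈ 1500 kN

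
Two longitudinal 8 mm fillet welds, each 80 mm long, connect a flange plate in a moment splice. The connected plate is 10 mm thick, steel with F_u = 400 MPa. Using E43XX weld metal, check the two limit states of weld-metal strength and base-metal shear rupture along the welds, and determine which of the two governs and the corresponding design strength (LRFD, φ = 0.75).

φR_n ≈ 175 kN (weld metal governs)

E43XX → F_EXX = 430 MPa.
t_e = 0.707 × 8 = 5.656 mm; L = 160 mm.
Weld metal: φR_n = 0.75 × 0.6 × 430 × 5.656 × 160 × 10⁻³ = 175.1 kN.
Base metal (shear rupture): φR_n = 0.75 × 0.6 × 400 × 10 × 160 × 10⁻³ = 288 kN.
Governing: weld metal.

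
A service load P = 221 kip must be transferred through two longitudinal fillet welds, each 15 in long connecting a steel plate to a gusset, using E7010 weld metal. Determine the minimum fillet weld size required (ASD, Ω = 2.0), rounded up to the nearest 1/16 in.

w = 1/2 in

E70XX → F_EXX = 70 ksi.
Total weld length L = 30 in.
Required throat t_e = P × Ω / (0.6 F_EXX × L) = 221 × 2.0 / (0.6 × 70 × 30) = 0.3508 in.
Required leg w = t_e / 0.707 = 0.4962 in → use 1/2 in.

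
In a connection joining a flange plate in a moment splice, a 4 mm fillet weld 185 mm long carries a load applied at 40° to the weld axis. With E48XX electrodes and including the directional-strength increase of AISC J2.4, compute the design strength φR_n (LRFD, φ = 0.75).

φR_n ≈ 142 kN

E48XX → F_EXX = 480 MPa.
t_e = 0.707 × 4 = 2.828 mm; A_we = 2.828 × 185 = 523.2 mm².
Directional factor: 1.0 + 0.5 sin^1.5(40°) = 1.258.
F_nw = 0.6 × 480 × 1.258 = 362.2 MPa.
φR_n = 0.75 × 362.2 × 523.2 × 10⁻³ = 142.1 kN.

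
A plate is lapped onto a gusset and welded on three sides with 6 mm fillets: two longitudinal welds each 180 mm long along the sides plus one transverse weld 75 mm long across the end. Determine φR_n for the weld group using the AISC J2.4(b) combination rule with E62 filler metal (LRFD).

φR_n ≈ 515 kN

E62XX → F_EXX = 620 MPa.
t_e = 0.707 × 6 = 4.242 mm.
R_nwl = 0.6 × 620 × 4.242 × 360 × 10⁻³ = 568.1 kN (longitudinal, 2 welds).
R_nwt = 0.6 × 620 × 4.242 × 75 × 10⁻³ = 118.4 kN (transverse, base value).
(i) R_nwl + R_nwt = 686.4 kN; (ii) 0.85 R_nwl + 1.5 R_nwt = 660.4 kN.
R_n = max = 686.4 kN [governs: (i)]; φR_n = 514.8 kN.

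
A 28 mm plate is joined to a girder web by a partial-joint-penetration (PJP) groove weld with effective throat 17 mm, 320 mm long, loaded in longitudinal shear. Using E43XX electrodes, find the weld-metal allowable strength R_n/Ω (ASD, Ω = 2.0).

R_n/Ω ≈ 702 kN

E43XX → F_EXX = 430 MPa.
Effective throat (given) t_e = 17 mm.
A_we = 17 × 320 = 5440 mm².
F_nw = 0.6 F_EXX = 258 MPa.
R_n/Ω = (258 × 5440) / 2.0 × 10⁻³ = 701.8 kN.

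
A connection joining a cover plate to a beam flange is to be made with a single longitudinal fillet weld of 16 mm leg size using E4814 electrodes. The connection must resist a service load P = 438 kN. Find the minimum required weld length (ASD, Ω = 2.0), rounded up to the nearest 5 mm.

L = 270 mm

E48XX → F_EXX = 480 MPa.
Throat t_e = 0.707 × 16 = 11.31 mm.
r_n/Ω = (0.6 × 480 × 11.31) / 2.0 = 1629 N/mm = 1.629 kN/mm.
L_req = P / (r_n/Ω) = 438 / 1.629 = 268.9 mm total.
Round up → use L = 270 mm.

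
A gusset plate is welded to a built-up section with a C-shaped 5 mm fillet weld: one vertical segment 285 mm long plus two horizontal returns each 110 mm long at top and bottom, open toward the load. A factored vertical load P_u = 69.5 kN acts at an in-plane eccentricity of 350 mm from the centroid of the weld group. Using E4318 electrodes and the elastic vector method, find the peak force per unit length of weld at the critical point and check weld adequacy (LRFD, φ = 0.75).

E43XX → F_EXX = 430 MPa.
Total weld length L_w = 505 mm. Treat welds as unit-width lines.
Centroid: x̄ = 2×110×55 / 505 = 23.96 mm from the vertical weld.
Polar moment about centroid: J = I_x + I_y = [285³/12 + 2×110×142.5²] + [285×23.96² + 2(110³/12 + 110×31.04²)] = 6994000 mm³.
Direct shear f_v = P/L_w = 69.5×10³ / 505 = 137.6 N/mm (vertical).
Torsion M = P·e = 69.5×10³ × 350 = 24325000 N·mm.
Critical point at (x, y) = (86.04, 142.5) from centroid. f_tx = M·y/J = 495.6 N/mm; f_ty = M·x/J = 299.2 N/mm.
Resultant f_max = √[f_tx² + (f_v + f_ty)²] = √[495.6² + (137.6 + 299.2)²] = 660.7 N/mm.
Capacity per unit length: φr_n = 0.75 × 0.6 × 430 × (0.707 × 5) = 684 N/mm.
660.7 ≤ 684 → adequate.

f_max ≈ 661 N/mm; adequate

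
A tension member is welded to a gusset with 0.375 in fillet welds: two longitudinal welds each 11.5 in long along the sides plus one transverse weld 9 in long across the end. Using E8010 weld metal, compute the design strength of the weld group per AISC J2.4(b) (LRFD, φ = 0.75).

φR_n ≈ 315 kip

E80XX → F_EXX = 80 ksi.
t_e = 0.707 × 0.375 = 0.2651 in.
R_nwl = 0.6 × 80 × 0.2651 × 23 = 292.7 kip (longitudinal, 2 welds).
R_nwt = 0.6 × 80 × 0.2651 × 9 = 114.5 kip (transverse, base value).
(i) R_nwl + R_nwt = 407.2 kip; (ii) 0.85 R_nwl + 1.5 R_nwt = 420.6 kip.
R_n = max = 420.6 kip [governs: (ii)]; φR_n = 315.4 kip.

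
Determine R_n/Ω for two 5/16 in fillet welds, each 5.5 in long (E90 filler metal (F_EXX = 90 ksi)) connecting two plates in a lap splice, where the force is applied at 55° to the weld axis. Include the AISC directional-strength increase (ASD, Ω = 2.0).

t_e = 0.707 × 0.3125 = 0.2209 in; A_we = 0.2209 × 11 = 2.43 in².
Directional factor: 1.0 + 0.5 sin^1.5(55°) = 1.371.
F_nw = 0.6 × 90 × 1.371 = 74.02 ksi.
R_n/Ω = (74.02 × 2.43) / 2.0 = 89.94 kip.

R_n/Ω ≈ 89.9 kip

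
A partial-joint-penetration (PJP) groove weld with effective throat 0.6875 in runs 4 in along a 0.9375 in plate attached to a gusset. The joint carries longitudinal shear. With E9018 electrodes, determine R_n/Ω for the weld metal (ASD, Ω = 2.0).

E90XX → F_EXX = 90 ksi.
Effective throat (given) t_e = 0.6875 in.
A_we = 0.6875 × 4 = 2.75 in².
F_nw = 0.6 F_EXX = 54 ksi.
R_n/Ω = (54 × 2.75) / 2.0 = 74.25 kip.

R_n/Ω ≈ 74.2 kip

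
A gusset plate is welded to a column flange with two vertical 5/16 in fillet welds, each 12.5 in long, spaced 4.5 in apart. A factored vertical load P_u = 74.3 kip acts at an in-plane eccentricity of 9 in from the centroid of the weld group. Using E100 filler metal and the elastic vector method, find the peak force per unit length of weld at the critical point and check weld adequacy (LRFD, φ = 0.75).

E100XX → F_EXX = 100 ksi.
Total weld length L_w = 25 in. Treat welds as unit-width lines.
Polar moment about centroid: J = 2[d³/12 + d(b/2)²] = 2[12.5³/12 + 12.5×2.25²] = 452.1 in³.
Direct shear f_v = P/L_w = 74.3 / 25 = 2.972 kip/in (vertical).
Torsion M = P·e = 74.3 × 9 = 668.7 kip·in.
Critical point at (x, y) = (2.25, 6.25) from centroid. f_tx = M·y/J = 9.245 kip/in; f_ty = M·x/J = 3.328 kip/in.
Resultant f_max = √[f_tx² + (f_v + f_ty)²] = √[9.245² + (2.972 + 3.328)²] = 11.19 kip/in.
Capacity per unit length: φr_n = 0.75 × 0.6 × 100 × (0.707 × 0.3125) = 9.942 kip/in.
11.19 > 9.942 → NOT adequate.

f_max ≈ 11.2 kip/in; NOT adequate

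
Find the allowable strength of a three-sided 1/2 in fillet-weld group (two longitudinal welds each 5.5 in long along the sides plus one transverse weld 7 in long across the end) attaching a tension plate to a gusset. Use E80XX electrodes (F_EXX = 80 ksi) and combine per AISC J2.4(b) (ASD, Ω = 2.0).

t_e = 0.707 × 0.5 = 0.3535 in.
R_nwl = 0.6 × 80 × 0.3535 × 11 = 186.6 kip (longitudinal, 2 welds).
R_nwt = 0.6 × 80 × 0.3535 × 7 = 118.8 kip (transverse, base value).
(i) R_nwl + R_nwt = 305.4 kip; (ii) 0.85 R_nwl + 1.5 R_nwt = 336.8 kip.
R_n = max = 336.8 kip [governs: (ii)]; R_n/Ω = 168.4 kip.

R_n/Ω ≈ 168 kip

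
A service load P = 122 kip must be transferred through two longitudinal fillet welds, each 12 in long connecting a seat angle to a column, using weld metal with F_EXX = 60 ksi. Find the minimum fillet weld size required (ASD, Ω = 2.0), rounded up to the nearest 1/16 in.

Total weld length L = 24 in.
Required throat t_e = P × Ω / (0.6 F_EXX × L) = 122 × 2.0 / (0.6 × 60 × 24) = 0.2824 in.
Required leg w = t_e / 0.707 = 0.3994 in → use 7/16 in.

w = 7/16 in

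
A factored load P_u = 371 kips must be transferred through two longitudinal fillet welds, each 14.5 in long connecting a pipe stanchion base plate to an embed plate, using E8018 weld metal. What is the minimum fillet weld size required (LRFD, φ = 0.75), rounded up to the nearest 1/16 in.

E80XX → F_EXX = 80 ksi.
Total weld length L = 29 in.
Required throat t_e = P_u / (φ × 0.6 F_EXX × L) = 371 / (0.75 × 0.6 × 80 × 29) = 0.3554 in.
Required leg w = t_e / 0.707 = 0.5026 in → use 9/16 in.

w = 9/16 in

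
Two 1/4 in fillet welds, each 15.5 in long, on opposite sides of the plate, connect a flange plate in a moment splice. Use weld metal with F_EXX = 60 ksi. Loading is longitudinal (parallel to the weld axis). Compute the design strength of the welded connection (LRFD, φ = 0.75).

Effective throat t_e = 0.707 × 0.25 = 0.1767 in.
Total length L = 31 in; A_we = 0.1767 × 31 = 5.479 in².
F_nw = 0.6 F_EXX = 0.6 × 60 = 36 ksi.
φR_n = 0.75 × 36 × 5.479 = 147.9 kip.

φR_n ≈ 148 kip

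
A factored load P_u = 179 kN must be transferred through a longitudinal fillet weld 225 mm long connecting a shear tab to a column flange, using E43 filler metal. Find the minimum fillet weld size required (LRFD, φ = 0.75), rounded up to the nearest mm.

w = 6 mm

E43XX → F_EXX = 430 MPa.
Total weld length L = 225 mm.
Required throat t_e = P_u / (φ × 0.6 F_EXX × L) = 179 / (0.75 × 0.6 × 430 × 225 × 10⁻³) = 4.111 mm.
Required leg w = t_e / 0.707 = 5.815 mm → use 6 mm.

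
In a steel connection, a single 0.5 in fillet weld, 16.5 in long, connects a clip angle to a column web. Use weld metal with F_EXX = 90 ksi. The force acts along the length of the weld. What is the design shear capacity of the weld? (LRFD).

φR_n ≈ 236 kips

Effective throat t_e = 0.707 × 0.5 = 0.3535 in.
Total length L = 16.5 in; A_we = 0.3535 × 16.5 = 5.833 in².
F_nw = 0.6 F_EXX = 0.6 × 90 = 54 ksi.
φR_n = 0.75 × 54 × 5.833 = 236.2 kips.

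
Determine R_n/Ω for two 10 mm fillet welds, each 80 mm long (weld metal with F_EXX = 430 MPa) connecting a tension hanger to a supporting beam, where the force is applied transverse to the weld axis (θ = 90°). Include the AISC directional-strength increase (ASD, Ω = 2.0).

t_e = 0.707 × 10 = 7.07 mm; A_we = 7.07 × 160 = 1131 mm².
Directional factor: 1.0 + 0.5 sin^1.5(90°) = 1.5.
F_nw = 0.6 × 430 × 1.5 = 387 MPa.
R_n/Ω = (387 × 1131) / 2.0 × 10⁻³ = 218.9 kN.

R_n/Ω ≈ 219 kN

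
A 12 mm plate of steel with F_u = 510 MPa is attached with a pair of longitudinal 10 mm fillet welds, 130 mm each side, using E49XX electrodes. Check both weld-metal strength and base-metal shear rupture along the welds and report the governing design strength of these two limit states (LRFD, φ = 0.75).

E49XX → F_EXX = 490 MPa.
t_e = 0.707 × 10 = 7.07 mm; L = 260 mm.
Weld metal: φR_n = 0.75 × 0.6 × 490 × 7.07 × 260 × 10⁻³ = 405.3 kN.
Base metal (shear rupture): φR_n = 0.75 × 0.6 × 510 × 12 × 260 × 10⁻³ = 716 kN.
Governing: weld metal.

φR_n ≈ 405 kN (weld metal governs)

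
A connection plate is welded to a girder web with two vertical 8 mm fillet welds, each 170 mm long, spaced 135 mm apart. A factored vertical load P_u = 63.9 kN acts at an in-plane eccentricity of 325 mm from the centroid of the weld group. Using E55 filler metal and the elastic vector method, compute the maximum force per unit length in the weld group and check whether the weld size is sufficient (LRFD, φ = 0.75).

f_max ≈ 1080 N/mm; adequate

E55XX → F_EXX = 550 MPa.
Total weld length L_w = 340 mm. Treat welds as unit-width lines.
Polar moment about centroid: J = 2[d³/12 + d(b/2)²] = 2[170³/12 + 170×67.5²] = 2368000 mm³.
Direct shear f_v = P/L_w = 63.9×10³ / 340 = 187.9 N/mm (vertical).
Torsion M = P·e = 63.9×10³ × 325 = 20768000 N·mm.
Critical point at (x, y) = (67.5, 85) from centroid. f_tx = M·y/J = 745.5 N/mm; f_ty = M·x/J = 592 N/mm.
Resultant f_max = √[f_tx² + (f_v + f_ty)²] = √[745.5² + (187.9 + 592)²] = 1079 N/mm.
Capacity per unit length: φr_n = 0.75 × 0.6 × 550 × (0.707 × 8) = 1400 N/mm.
1079 ≤ 1400 → adequate.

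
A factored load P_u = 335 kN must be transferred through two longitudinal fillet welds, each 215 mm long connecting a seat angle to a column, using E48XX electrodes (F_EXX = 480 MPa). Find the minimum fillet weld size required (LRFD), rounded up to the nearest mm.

Total weld length L = 430 mm.
Required throat t_e = P_u / (φ × 0.6 F_EXX × L) = 335 / (0.75 × 0.6 × 480 × 430 × 10⁻³) = 3.607 mm.
Required leg w = t_e / 0.707 = 5.102 mm → use 6 mm.

w = 6 mm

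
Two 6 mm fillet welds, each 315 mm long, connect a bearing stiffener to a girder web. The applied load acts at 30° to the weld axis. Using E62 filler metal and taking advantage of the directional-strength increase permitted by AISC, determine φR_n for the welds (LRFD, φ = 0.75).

E62XX → F_EXX = 620 MPa.
t_e = 0.707 × 6 = 4.242 mm; A_we = 4.242 × 630 = 2672 mm².
Directional factor: 1.0 + 0.5 sin^1.5(30°) = 1.177.
F_nw = 0.6 × 620 × 1.177 = 437.8 MPa.
φR_n = 0.75 × 437.8 × 2672 × 10⁻³ = 877.4 kN.

φR_n ≈ 877 kN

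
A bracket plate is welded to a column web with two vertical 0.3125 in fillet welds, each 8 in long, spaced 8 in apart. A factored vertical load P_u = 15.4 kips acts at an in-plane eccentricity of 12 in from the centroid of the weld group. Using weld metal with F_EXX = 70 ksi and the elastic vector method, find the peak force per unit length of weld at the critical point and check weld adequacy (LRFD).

Total weld length L_w = 16 in. Treat welds as unit-width lines.
Polar moment about centroid: J = 2[d³/12 + d(b/2)²] = 2[8³/12 + 8×4²] = 341.3 in³.
Direct shear f_v = P/L_w = 15.4 / 16 = 0.9625 kip/in (vertical).
Torsion M = P·e = 15.4 × 12 = 184.8 kip·in.
Critical point at (x, y) = (4, 4) from centroid. f_tx = M·y/J = 2.166 kip/in; f_ty = M·x/J = 2.166 kip/in.
Resultant f_max = √[f_tx² + (f_v + f_ty)²] = √[2.166² + (0.9625 + 2.166)²] = 3.805 kip/in.
Capacity per unit length: φr_n = 0.75 × 0.6 × 70 × (0.707 × 0.3125) = 6.96 kip/in.
3.805 ≤ 6.96 → adequate.

f_max ≈ 3.8 kip/in; adequate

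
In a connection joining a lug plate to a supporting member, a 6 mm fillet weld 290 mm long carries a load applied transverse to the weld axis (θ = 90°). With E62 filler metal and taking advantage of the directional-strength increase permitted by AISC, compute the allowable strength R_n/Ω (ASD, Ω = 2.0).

E62XX → F_EXX = 620 MPa.
t_e = 0.707 × 6 = 4.242 mm; A_we = 4.242 × 290 = 1230 mm².
Directional factor: 1.0 + 0.5 sin^1.5(90°) = 1.5.
F_nw = 0.6 × 620 × 1.5 = 558 MPa.
R_n/Ω = (558 × 1230) / 2.0 × 10⁻³ = 343.2 kN.

R_n/Ω ≈ 343 kN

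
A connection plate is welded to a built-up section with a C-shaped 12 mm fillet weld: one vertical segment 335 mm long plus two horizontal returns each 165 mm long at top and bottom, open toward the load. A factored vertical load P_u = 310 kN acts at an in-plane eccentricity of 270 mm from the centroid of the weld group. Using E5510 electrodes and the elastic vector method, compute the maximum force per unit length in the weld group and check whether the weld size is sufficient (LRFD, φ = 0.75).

f_max ≈ 1550 N/mm; adequate

E55XX → F_EXX = 550 MPa.
Total weld length L_w = 665 mm. Treat welds as unit-width lines.
Centroid: x̄ = 2×165×82.5 / 665 = 40.94 mm from the vertical weld.
Polar moment about centroid: J = I_x + I_y = [335³/12 + 2×165×167.5²] + [335×40.94² + 2(165³/12 + 165×41.56²)] = 14270000 mm³.
Direct shear f_v = P/L_w = 310×10³ / 665 = 466.2 N/mm (vertical).
Torsion M = P·e = 310×10³ × 270 = 83700000 N·mm.
Critical point at (x, y) = (124.1, 167.5) from centroid. f_tx = M·y/J = 982.3 N/mm; f_ty = M·x/J = 727.6 N/mm.
Resultant f_max = √[f_tx² + (f_v + f_ty)²] = √[982.3² + (466.2 + 727.6)²] = 1546 N/mm.
Capacity per unit length: φr_n = 0.75 × 0.6 × 550 × (0.707 × 12) = 2100 N/mm.
1546 ≤ 2100 → adequate.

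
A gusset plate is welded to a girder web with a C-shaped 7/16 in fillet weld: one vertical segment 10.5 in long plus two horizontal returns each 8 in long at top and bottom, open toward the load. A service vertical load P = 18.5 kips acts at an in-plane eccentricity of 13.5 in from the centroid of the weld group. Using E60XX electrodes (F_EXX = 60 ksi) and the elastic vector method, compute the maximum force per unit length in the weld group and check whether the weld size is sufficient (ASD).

f_max ≈ 3.19 kip/in; adequate

Total weld length L_w = 26.5 in. Treat welds as unit-width lines.
Centroid: x̄ = 2×8×4 / 26.5 = 2.415 in from the vertical weld.
Polar moment about centroid: J = I_x + I_y = [10.5³/12 + 2×8×5.25²] + [10.5×2.415² + 2(8³/12 + 8×1.585²)] = 724.2 in³.
Direct shear f_v = P/L_w = 18.5 / 26.5 = 0.6981 kip/in (vertical).
Torsion M = P·e = 18.5 × 13.5 = 249.75 kip·in.
Critical point at (x, y) = (5.585, 5.25) from centroid. f_tx = M·y/J = 1.81 kip/in; f_ty = M·x/J = 1.926 kip/in.
Resultant f_max = √[f_tx² + (f_v + f_ty)²] = √[1.81² + (0.6981 + 1.926)²] = 3.188 kip/in.
Capacity per unit length: r_n/Ω = (1/2.0) × 0.6 × 60 × (0.707 × 0.4375) = 5.568 kip/in.
3.188 ≤ 5.568 → adequate.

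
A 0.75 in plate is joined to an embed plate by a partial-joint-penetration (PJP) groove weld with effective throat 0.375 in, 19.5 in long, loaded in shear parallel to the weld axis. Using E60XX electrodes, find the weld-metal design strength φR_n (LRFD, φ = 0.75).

φR_n ≈ 197 kip

E60XX → F_EXX = 60 ksi.
Effective throat (given) t_e = 0.375 in.
A_we = 0.375 × 19.5 = 7.312 in².
F_nw = 0.6 F_EXX = 36 ksi.
φR_n = 0.75 × 36 × 7.312 = 197.4 kip.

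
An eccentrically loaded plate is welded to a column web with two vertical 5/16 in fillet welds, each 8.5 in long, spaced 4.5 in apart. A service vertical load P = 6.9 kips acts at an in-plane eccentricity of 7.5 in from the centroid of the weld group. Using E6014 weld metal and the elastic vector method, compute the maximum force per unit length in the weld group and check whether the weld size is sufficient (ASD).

f_max ≈ 1.55 kip/in; adequate

E60XX → F_EXX = 60 ksi.
Total weld length L_w = 17 in. Treat welds as unit-width lines.
Polar moment about centroid: J = 2[d³/12 + d(b/2)²] = 2[8.5³/12 + 8.5×2.25²] = 188.4 in³.
Direct shear f_v = P/L_w = 6.9 / 17 = 0.4059 kip/in (vertical).
Torsion M = P·e = 6.9 × 7.5 = 51.75 kip·in.
Critical point at (x, y) = (2.25, 4.25) from centroid. f_tx = M·y/J = 1.167 kip/in; f_ty = M·x/J = 0.618 kip/in.
Resultant f_max = √[f_tx² + (f_v + f_ty)²] = √[1.167² + (0.4059 + 0.618)²] = 1.553 kip/in.
Capacity per unit length: r_n/Ω = (1/2.0) × 0.6 × 60 × (0.707 × 0.3125) = 3.977 kip/in.
1.553 ≤ 3.977 → adequate.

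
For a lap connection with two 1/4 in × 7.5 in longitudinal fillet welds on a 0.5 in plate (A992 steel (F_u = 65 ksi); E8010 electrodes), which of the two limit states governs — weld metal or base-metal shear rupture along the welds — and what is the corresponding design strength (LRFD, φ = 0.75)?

φR_n ≈ 95.4 kip (weld metal governs)

E80XX → F_EXX = 80 ksi.
t_e = 0.707 × 0.25 = 0.1767 in; L = 15 in.
Weld metal: φR_n = 0.75 × 0.6 × 80 × 0.1767 × 15 = 95.45 kip.
Base metal (shear rupture): φR_n = 0.75 × 0.6 × 65 × 0.5 × 15 = 219.4 kip.
Governing: weld metal.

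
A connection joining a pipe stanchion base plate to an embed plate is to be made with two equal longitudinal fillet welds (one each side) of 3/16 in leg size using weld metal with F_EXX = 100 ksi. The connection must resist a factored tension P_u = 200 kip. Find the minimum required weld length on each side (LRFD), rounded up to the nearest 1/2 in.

L = 17 in on each side

Throat t_e = 0.707 × 0.1875 = 0.1326 in.
φr_n = 0.75 × 0.6 × 100 × 0.1326 = 5.965 kip/in.
L_req = P_u / φr_n = 200 / 5.965 = 33.53 in total.
Per side: 33.53 / 2 = 16.76 in.
Round up → use L = 17 in on each side.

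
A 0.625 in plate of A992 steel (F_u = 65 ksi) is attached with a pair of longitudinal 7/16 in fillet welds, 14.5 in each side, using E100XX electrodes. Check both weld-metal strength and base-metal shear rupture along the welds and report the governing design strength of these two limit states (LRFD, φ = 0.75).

E100XX → F_EXX = 100 ksi.
t_e = 0.707 × 0.4375 = 0.3093 in; L = 29 in.
Weld metal: φR_n = 0.75 × 0.6 × 100 × 0.3093 × 29 = 403.7 kip.
Base metal (shear rupture): φR_n = 0.75 × 0.6 × 65 × 0.625 × 29 = 530.2 kip.
Governing: weld metal.

φR_n ≈ 404 kip (weld metal governs)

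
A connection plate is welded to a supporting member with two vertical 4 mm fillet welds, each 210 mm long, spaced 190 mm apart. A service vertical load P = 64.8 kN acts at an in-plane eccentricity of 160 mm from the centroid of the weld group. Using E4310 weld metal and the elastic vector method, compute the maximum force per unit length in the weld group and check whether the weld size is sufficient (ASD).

E43XX → F_EXX = 430 MPa.
Total weld length L_w = 420 mm. Treat welds as unit-width lines.
Polar moment about centroid: J = 2[d³/12 + d(b/2)²] = 2[210³/12 + 210×95²] = 5334000 mm³.
Direct shear f_v = P/L_w = 64.8×10³ / 420 = 154.3 N/mm (vertical).
Torsion M = P·e = 64.8×10³ × 160 = 10368000 N·mm.
Critical point at (x, y) = (95, 105) from centroid. f_tx = M·y/J = 204.1 N/mm; f_ty = M·x/J = 184.7 N/mm.
Resultant f_max = √[f_tx² + (f_v + f_ty)²] = √[204.1² + (154.3 + 184.7)²] = 395.6 N/mm.
Capacity per unit length: r_n/Ω = (1/2.0) × 0.6 × 430 × (0.707 × 4) = 364.8 N/mm.
395.6 > 364.8 → NOT adequate.

f_max ≈ 396 N/mm; NOT adequate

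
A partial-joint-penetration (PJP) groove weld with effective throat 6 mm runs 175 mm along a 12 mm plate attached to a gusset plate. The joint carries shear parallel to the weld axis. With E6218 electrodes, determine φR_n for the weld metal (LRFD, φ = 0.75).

E62XX → F_EXX = 620 MPa.
Effective throat (given) t_e = 6 mm.
A_we = 6 × 175 = 1050 mm².
F_nw = 0.6 F_EXX = 372 MPa.
φR_n = 0.75 × 372 × 1050 × 10⁻³ = 293 kN.

φR_n ≈ 293 kN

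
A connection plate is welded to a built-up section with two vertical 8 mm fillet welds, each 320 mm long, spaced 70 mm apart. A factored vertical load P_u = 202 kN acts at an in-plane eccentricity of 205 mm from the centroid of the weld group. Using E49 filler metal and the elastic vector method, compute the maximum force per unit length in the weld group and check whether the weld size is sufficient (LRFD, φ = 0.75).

E49XX → F_EXX = 490 MPa.
Total weld length L_w = 640 mm. Treat welds as unit-width lines.
Polar moment about centroid: J = 2[d³/12 + d(b/2)²] = 2[320³/12 + 320×35²] = 6245000 mm³.
Direct shear f_v = P/L_w = 202×10³ / 640 = 315.6 N/mm (vertical).
Torsion M = P·e = 202×10³ × 205 = 41410000 N·mm.
Critical point at (x, y) = (35, 160) from centroid. f_tx = M·y/J = 1061 N/mm; f_ty = M·x/J = 232.1 N/mm.
Resultant f_max = √[f_tx² + (f_v + f_ty)²] = √[1061² + (315.6 + 232.1)²] = 1194 N/mm.
Capacity per unit length: φr_n = 0.75 × 0.6 × 490 × (0.707 × 8) = 1247 N/mm.
1194 ≤ 1247 → adequate.

f_max ≈ 1190 N/mm; adequate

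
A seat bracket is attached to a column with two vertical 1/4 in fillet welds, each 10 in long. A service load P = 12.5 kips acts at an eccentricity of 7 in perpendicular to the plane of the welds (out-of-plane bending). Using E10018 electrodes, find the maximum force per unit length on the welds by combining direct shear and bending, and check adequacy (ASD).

f_max ≈ 2.7 kip/in; adequate

E100XX → F_EXX = 100 ksi.
L_w = 2 × 10 = 20 in; section modulus (unit throat) S = 2 × L²/6 = 33.33 in².
Direct shear f_v = P/L_w = 12.5/20 = 0.625 kip/in.
Moment M = P × e = 12.5 × 7 = 87.5 kip·in; bending f_b = M/S = 2.625 kip/in.
f_max = √(f_v² + f_b²) = √(0.625² + 2.625²) = 2.698 kip/in.
r_n/Ω = (1/2.0) × 0.6 × 100 × (0.707 × 0.25) = 5.302 kip/in → adequate.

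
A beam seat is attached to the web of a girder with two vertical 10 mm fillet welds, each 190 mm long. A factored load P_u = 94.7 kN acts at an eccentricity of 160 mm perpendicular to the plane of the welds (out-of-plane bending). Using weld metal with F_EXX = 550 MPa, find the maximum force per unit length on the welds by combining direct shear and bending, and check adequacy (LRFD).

L_w = 2 × 190 = 380 mm; section modulus (unit throat) S = 2 × L²/6 = 12030 mm².
Direct shear f_v = P/L_w = 94.7×10³/380 = 249.2 N/mm.
Moment M = P × e = 94.7×10³ × 160 = 15152000 N·mm; bending f_b = M/S = 1259 N/mm.
f_max = √(f_v² + f_b²) = √(249.2² + 1259²) = 1284 N/mm.
φr_n = 0.75 × 0.6 × 550 × (0.707 × 10) = 1750 N/mm → adequate.

f_max ≈ 1280 N/mm; adequate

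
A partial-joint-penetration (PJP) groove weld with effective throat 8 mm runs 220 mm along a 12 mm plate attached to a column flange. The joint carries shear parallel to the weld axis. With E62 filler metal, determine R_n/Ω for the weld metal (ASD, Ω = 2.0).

E62XX → F_EXX = 620 MPa.
Effective throat (given) t_e = 8 mm.
A_we = 8 × 220 = 1760 mm².
F_nw = 0.6 F_EXX = 372 MPa.
R_n/Ω = (372 × 1760) / 2.0 × 10⁻³ = 327.4 kN.

R_n/Ω ≈ 327 kN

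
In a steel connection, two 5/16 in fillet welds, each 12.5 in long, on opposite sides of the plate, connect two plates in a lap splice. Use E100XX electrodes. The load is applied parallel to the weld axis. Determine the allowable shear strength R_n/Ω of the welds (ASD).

E100XX → F_EXX = 100 ksi.
Effective throat t_e = 0.707 × 0.3125 = 0.2209 in.
Total length L = 25 in; A_we = 0.2209 × 25 = 5.523 in².
F_nw = 0.6 F_EXX = 0.6 × 100 = 60 ksi.
R_n = 60 × 5.523 = 331.4 kips; R_n/Ω = 331.4/2.0 = 165.7 kips.

R_n/Ω ≈ 166 kips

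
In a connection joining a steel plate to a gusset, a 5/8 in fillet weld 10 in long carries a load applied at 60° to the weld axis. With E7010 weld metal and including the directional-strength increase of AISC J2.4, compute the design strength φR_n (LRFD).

φR_n ≈ 195 kips

E70XX → F_EXX = 70 ksi.
t_e = 0.707 × 0.625 = 0.4419 in; A_we = 0.4419 × 10 = 4.419 in².
Directional factor: 1.0 + 0.5 sin^1.5(60°) = 1.403.
F_nw = 0.6 × 70 × 1.403 = 58.92 ksi.
φR_n = 0.75 × 58.92 × 4.419 = 195.3 kips.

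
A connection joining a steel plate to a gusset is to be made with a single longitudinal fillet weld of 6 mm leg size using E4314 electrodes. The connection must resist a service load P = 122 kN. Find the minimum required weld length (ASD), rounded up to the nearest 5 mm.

L = 225 mm

E43XX → F_EXX = 430 MPa.
Throat t_e = 0.707 × 6 = 4.242 mm.
r_n/Ω = (0.6 × 430 × 4.242) / 2.0 = 547.2 N/mm = 0.5472 kN/mm.
L_req = P / (r_n/Ω) = 122 / 0.5472 = 222.9 mm total.
Round up → use L = 225 mm.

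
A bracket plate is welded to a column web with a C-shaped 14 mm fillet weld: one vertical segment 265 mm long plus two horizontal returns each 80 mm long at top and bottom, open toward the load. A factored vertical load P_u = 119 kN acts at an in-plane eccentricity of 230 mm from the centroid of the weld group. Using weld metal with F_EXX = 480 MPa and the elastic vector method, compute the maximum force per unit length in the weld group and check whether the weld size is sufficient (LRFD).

Total weld length L_w = 425 mm. Treat welds as unit-width lines.
Centroid: x̄ = 2×80×40 / 425 = 15.06 mm from the vertical weld.
Polar moment about centroid: J = I_x + I_y = [265³/12 + 2×80×132.5²] + [265×15.06² + 2(80³/12 + 80×24.94²)] = 4605000 mm³.
Direct shear f_v = P/L_w = 119×10³ / 425 = 280 N/mm (vertical).
Torsion M = P·e = 119×10³ × 230 = 27370000 N·mm.
Critical point at (x, y) = (64.94, 132.5) from centroid. f_tx = M·y/J = 787.6 N/mm; f_ty = M·x/J = 386 N/mm.
Resultant f_max = √[f_tx² + (f_v + f_ty)²] = √[787.6² + (280 + 386)²] = 1031 N/mm.
Capacity per unit length: φr_n = 0.75 × 0.6 × 480 × (0.707 × 14) = 2138 N/mm.
1031 ≤ 2138 → adequate.

f_max ≈ 1030 N/mm; adequate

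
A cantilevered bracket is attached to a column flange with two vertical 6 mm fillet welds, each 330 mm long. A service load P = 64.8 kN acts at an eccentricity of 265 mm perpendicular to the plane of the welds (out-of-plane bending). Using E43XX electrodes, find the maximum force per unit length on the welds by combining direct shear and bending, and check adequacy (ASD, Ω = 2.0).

E43XX → F_EXX = 430 MPa.
L_w = 2 × 330 = 660 mm; section modulus (unit throat) S = 2 × L²/6 = 36300 mm².
Direct shear f_v = P/L_w = 64.8×10³/660 = 98.18 N/mm.
Moment M = P × e = 64.8×10³ × 265 = 17172000 N·mm; bending f_b = M/S = 473.1 N/mm.
f_max = √(f_v² + f_b²) = √(98.18² + 473.1²) = 483.1 N/mm.
r_n/Ω = (1/2.0) × 0.6 × 430 × (0.707 × 6) = 547.2 N/mm → adequate.

f_max ≈ 483 N/mm; adequate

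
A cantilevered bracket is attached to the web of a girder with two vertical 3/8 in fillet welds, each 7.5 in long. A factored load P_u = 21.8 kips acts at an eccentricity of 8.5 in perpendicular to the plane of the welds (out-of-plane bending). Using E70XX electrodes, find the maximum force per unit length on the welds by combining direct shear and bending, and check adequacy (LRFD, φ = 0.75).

E70XX → F_EXX = 70 ksi.
L_w = 2 × 7.5 = 15 in; section modulus (unit throat) S = 2 × L²/6 = 18.75 in².
Direct shear f_v = P/L_w = 21.8/15 = 1.453 kip/in.
Moment M = P × e = 21.8 × 8.5 = 185.3 kip·in; bending f_b = M/S = 9.883 kip/in.
f_max = √(f_v² + f_b²) = √(1.453² + 9.883²) = 9.989 kip/in.
φr_n = 0.75 × 0.6 × 70 × (0.707 × 0.375) = 8.351 kip/in → NOT adequate.

f_max ≈ 9.99 kip/in; NOT adequate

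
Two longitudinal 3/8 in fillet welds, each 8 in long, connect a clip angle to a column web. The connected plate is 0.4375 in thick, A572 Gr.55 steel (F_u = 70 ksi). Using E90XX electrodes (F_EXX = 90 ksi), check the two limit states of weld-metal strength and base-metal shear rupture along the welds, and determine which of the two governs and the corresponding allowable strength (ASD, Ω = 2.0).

R_n/Ω ≈ 115 kip (weld metal governs)

t_e = 0.707 × 0.375 = 0.2651 in; L = 16 in.
Weld metal: R_n/Ω = (1/2.0) × 0.6 × 90 × 0.2651 × 16 = 114.5 kip.
Base metal (shear rupture): R_n/Ω = (1/2.0) × 0.6 × 70 × 0.4375 × 16 = 147 kip.
Governing: weld metal.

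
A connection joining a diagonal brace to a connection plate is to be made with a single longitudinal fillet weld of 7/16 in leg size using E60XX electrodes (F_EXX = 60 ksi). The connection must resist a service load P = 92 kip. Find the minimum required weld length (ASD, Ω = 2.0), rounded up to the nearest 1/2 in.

L = 17 in

Throat t_e = 0.707 × 0.4375 = 0.3093 in.
r_n/Ω = (0.6 × 60 × 0.3093) / 2.0 = 5.568 kip/in.
L_req = P / (r_n/Ω) = 92 / 5.568 = 16.52 in total.
Round up → use L = 17 in.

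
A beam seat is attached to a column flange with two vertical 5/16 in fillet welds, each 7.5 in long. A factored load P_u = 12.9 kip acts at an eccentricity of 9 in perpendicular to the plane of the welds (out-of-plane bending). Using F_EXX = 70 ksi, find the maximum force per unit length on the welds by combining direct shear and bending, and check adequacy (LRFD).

f_max ≈ 6.25 kip/in; adequate

L_w = 2 × 7.5 = 15 in; section modulus (unit throat) S = 2 × L²/6 = 18.75 in².
Direct shear f_v = P/L_w = 12.9/15 = 0.86 kip/in.
Moment M = P × e = 12.9 × 9 = 116.1 kip·in; bending f_b = M/S = 6.192 kip/in.
f_max = √(f_v² + f_b²) = √(0.86² + 6.192²) = 6.251 kip/in.
φr_n = 0.75 × 0.6 × 70 × (0.707 × 0.3125) = 6.96 kip/in → adequate.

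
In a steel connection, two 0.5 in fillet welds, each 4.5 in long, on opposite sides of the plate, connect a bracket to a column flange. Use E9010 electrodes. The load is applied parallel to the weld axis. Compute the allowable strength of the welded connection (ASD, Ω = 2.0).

E90XX → F_EXX = 90 ksi.
Effective throat t_e = 0.707 × 0.5 = 0.3535 in.
Total length L = 9 in; A_we = 0.3535 × 9 = 3.181 in².
F_nw = 0.6 F_EXX = 0.6 × 90 = 54 ksi.
R_n = 54 × 3.181 = 171.8 kips; R_n/Ω = 171.8/2.0 = 85.9 kips.

R_n/Ω ≈ 85.9 kips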